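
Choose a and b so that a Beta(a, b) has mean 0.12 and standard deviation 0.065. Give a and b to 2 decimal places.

a = 2.88, b = 21.11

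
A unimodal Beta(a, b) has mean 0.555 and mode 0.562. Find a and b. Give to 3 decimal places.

a = 9.831, b = 7.883

With s = a+b: μ = a/s and mode = (a−1)/(s−2). Eliminating a = μs,
μs − 1 = m(s−2) ⇒ s(μ−m) = 1−2m ⇒ s = -0.124/-0.007 = 17.7143.
So a = μs = 9.831, b = (1−μ)s = 7.883.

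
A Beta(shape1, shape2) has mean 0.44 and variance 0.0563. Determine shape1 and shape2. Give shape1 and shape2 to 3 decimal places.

By moment matching, shape1+shape2 = μ(1−μ)/σ² − 1 = (0.44·0.56)/0.0563 − 1 = 4.3766 − 1 = 3.3766.
Since shape1/(shape1+shape2) = μ, shape1 = 0.44·3.3766 = 1.486 and shape2 = 0.56·3.3766 = 1.891.

shape1 = 1.486, shape2 = 1.891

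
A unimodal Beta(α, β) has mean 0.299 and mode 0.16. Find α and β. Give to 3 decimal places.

α = 1.463, β = 3.429

With s = α+β: μ = α/s and mode = (α−1)/(s−2). Eliminating α = μs,
μs − 1 = m(s−2) ⇒ s(μ−m) = 1−2m ⇒ s = 0.68/0.139 = 4.8921.
So α = μs = 1.463, β = (1−μ)s = 3.429.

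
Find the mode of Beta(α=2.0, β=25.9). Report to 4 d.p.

The density x^(α−1)(1−x)^(β−1) is maximised at (α−1)/(α+β−2) = 1.0/25.9 = 0.0386.

0.0386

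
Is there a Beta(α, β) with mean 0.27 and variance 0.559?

No

A Beta with mean μ has variance μ(1−μ)/(α+β+1) < μ(1−μ).
Here μ(1−μ) = 0.27×0.73 = 0.1971, and 0.559 ≥ 0.1971.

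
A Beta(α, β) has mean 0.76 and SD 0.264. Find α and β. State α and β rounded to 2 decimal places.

α = 1.23, β = 0.39

σ² = 0.264² = 0.069696.
With s = α+β, Var = μ(1−μ)/(s+1), so s+1 = (0.76×0.24)/0.069696 = 2.6171 and s = 1.6171.
α = μs = 1.23, β = (1−μ)s = 0.39.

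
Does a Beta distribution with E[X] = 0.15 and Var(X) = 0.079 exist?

A Beta with mean μ has variance μ(1−μ)/(α+β+1) < μ(1−μ).
Here μ(1−μ) = 0.15×0.85 = 0.1275, and 0.079 < 0.1275.

Yes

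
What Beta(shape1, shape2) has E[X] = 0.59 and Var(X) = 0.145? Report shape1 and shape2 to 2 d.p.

Let s = shape1+shape2. The Beta variance is μ(1−μ)/(s+1).
So s+1 = μ(1−μ)/σ² = (0.59×0.41)/0.145 = 0.2419/0.145 = 1.6683, giving s = 0.6683.
Then shape1 = μs = 0.59×0.6683 = 0.39 and shape2 = (1−μ)s = 0.41×0.6683 = 0.27.

shape1 = 0.39, shape2 = 0.27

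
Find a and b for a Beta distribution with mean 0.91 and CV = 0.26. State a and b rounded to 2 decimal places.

σ = CV·μ = 0.26×0.91 = 0.23660, so σ² = 0.055980.
s+1 = μ(1−μ)/σ² = 0.0819/0.055980 = 1.4630, so s = a+b = 0.4630.
a = μs = 0.42, b = (1−μ)s = 0.04.

a = 0.42, b = 0.04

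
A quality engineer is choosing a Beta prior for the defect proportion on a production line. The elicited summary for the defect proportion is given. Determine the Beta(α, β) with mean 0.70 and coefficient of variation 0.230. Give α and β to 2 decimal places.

α = 4.97, β = 2.13

σ = CV·μ = 0.230×0.70 = 0.16100, so σ² = 0.025921.
s+1 = μ(1−μ)/σ² = 0.2100/0.025921 = 8.1015, so s = α+β = 7.1015.
α = μs = 4.97, β = (1−μ)s = 2.13.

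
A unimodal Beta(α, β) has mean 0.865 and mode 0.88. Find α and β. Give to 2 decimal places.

Let s = α+β. Mean gives α = μs = 0.865s; mode gives (α−1)/(s−2) = 0.88.
Substituting: 0.865s − 1 = 0.88(s−2) = 0.88s − 1.76, so -0.015s = -0.76 and s = 50.6667.
Then α = 0.865×50.6667 = 43.83 and β = s−α = 6.84.

α = 43.83, β = 6.84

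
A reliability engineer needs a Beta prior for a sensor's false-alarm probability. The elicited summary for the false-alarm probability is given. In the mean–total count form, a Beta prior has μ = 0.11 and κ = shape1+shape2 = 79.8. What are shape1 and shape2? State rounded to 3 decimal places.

shape1 = μκ = 0.11×79.8 = 8.778 and shape2 = (1−μ)κ = 0.89×79.8 = 71.022.

shape1 = 8.778, shape2 = 71.022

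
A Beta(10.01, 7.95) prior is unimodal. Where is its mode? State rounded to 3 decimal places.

0.565

With α,β > 1, mode = (α−1)/(α+β−2) = 9.01/15.96 = 0.565.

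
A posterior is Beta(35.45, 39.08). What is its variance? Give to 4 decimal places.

μ = 35.45/74.53 = 0.475647; Var = μ(1−μ)/(α+β+1) = 0.2494070/75.53 = 0.0033.

0.0033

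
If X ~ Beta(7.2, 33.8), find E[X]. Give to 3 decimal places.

The Beta mean is α/(α+β) = 7.2/(7.2+33.8) = 0.176.

0.176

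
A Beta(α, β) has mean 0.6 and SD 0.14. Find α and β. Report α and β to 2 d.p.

α = 6.75, β = 4.50

Variance = 0.14² = 0.0196. The moment-matching identity α+β = μ(1−μ)/Var − 1 gives
α+β = 0.24/0.0196 − 1 = 11.2449, so α = μ·11.2449 = 6.75 and β = (1−μ)·11.2449 = 4.50.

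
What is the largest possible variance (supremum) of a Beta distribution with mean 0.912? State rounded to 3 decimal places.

0.080

For fixed mean μ the Beta variance is μ(1−μ)/(α+β+1), increasing as α+β decreases.
Its least upper bound (not attained) is μ(1−μ) = 0.912·0.088 = 0.080.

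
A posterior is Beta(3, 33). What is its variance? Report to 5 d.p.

μ = 3/36 = 0.083333; Var = μ(1−μ)/(α+β+1) = 0.0763889/37 = 0.00206.

0.00206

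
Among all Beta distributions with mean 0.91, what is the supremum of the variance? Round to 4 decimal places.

0.0819

For fixed mean μ the Beta variance is μ(1−μ)/(α+β+1), increasing as α+β decreases.
Its least upper bound (not attained) is μ(1−μ) = 0.91·0.09 = 0.0819.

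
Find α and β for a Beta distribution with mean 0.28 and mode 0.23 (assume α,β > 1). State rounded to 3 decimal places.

With s = α+β: μ = α/s and mode = (α−1)/(s−2). Eliminating α = μs,
μs − 1 = m(s−2) ⇒ s(μ−m) = 1−2m ⇒ s = 0.54/0.05 = 10.8000.
So α = μs = 3.024, β = (1−μ)s = 7.776.

α = 3.024, β = 7.776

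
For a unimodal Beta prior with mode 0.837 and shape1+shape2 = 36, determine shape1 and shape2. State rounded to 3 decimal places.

shape1 = 29.458, shape2 = 6.542

Since the density peak of Beta(shape1,shape2) is at (shape1−1)/(shape1+shape2−2),
shape1 = 1 + 0.837(36−2) = 29.458 and shape2 = 36 − 29.458 = 6.542.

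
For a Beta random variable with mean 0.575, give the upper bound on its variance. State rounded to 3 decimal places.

0.244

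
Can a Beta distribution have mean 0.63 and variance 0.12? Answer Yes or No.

Yes

A Beta with mean μ has variance μ(1−μ)/(α+β+1) < μ(1−μ).
Here μ(1−μ) = 0.63×0.37 = 0.2331, and 0.12 < 0.2331.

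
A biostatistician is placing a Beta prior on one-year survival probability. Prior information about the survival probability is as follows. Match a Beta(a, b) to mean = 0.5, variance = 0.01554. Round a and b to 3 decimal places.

Let s = a+b. The Beta variance is μ(1−μ)/(s+1).
So s+1 = μ(1−μ)/σ² = (0.5×0.5)/0.01554 = 0.25/0.01554 = 16.0875, giving s = 15.0875.
Then a = μs = 0.5×15.0875 = 7.544 and b = (1−μ)s = 0.5×15.0875 = 7.544.

a = 7.544, b = 7.544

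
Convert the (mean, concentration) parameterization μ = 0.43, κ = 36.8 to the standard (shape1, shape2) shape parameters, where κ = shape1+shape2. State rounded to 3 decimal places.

shape1 = μκ = 0.43×36.8 = 15.824 and shape2 = (1−μ)κ = 0.57×36.8 = 20.976.

shape1 = 15.824, shape2 = 20.976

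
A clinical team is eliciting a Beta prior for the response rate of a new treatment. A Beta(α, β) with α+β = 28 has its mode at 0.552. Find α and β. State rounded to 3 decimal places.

α = 15.352, β = 12.648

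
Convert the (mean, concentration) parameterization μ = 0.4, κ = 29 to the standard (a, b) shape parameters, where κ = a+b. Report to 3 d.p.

Split κ in proportion μ : (1−μ): a = 0.4·29 = 11.600, b = 29 − 11.600 = 17.400.

a = 11.600, b = 17.400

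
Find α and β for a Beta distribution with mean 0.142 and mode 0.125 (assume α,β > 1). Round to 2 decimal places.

With s = α+β: μ = α/s and mode = (α−1)/(s−2). Eliminating α = μs,
μs − 1 = m(s−2) ⇒ s(μ−m) = 1−2m ⇒ s = 0.750/0.017 = 44.1176.
So α = μs = 6.26, β = (1−μ)s = 37.85.

α = 6.26, β = 37.85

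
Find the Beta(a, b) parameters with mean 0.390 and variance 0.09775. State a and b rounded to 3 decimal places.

a = 0.559, b = 0.875

By moment matching, a+b = μ(1−μ)/σ² − 1 = (0.390·0.610)/0.09775 − 1 = 2.4338 − 1 = 1.4338.
Since a/(a+b) = μ, a = 0.390·1.4338 = 0.559 and b = 0.610·1.4338 = 0.875.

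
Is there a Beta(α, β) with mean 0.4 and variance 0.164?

For any Beta, Var(X) < E[X]·(1−E[X]).
Here μ(1−μ) = 0.4×0.6 = 0.24, and 0.164 < 0.24.

Yes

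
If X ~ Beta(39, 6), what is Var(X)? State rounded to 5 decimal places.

μ = 39/45 = 0.866667; Var = μ(1−μ)/(α+β+1) = 0.1155556/46 = 0.00251.

0.00251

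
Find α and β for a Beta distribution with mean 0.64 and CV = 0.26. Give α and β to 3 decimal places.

α = 4.685, β = 2.636

Var = (CV·μ)² = (0.26×0.64)² = 0.027689.
α+β = μ(1−μ)/Var − 1 = 0.2304/0.027689 − 1 = 7.3210.
Thus α = 0.64·7.3210 = 4.685 and β = 0.36·7.3210 = 2.636.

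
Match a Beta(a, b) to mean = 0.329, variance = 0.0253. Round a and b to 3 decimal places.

Let s = a+b. The Beta variance is μ(1−μ)/(s+1).
So s+1 = μ(1−μ)/σ² = (0.329×0.671)/0.0253 = 0.220759/0.0253 = 8.7257, giving s = 7.7257.
Then a = μs = 0.329×7.7257 = 2.542 and b = (1−μ)s = 0.671×7.7257 = 5.184.

a = 2.542, b = 5.184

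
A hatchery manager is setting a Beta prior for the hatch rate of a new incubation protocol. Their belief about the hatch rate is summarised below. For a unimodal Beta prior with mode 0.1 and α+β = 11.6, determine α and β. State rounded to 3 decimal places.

α = 1.960, β = 9.640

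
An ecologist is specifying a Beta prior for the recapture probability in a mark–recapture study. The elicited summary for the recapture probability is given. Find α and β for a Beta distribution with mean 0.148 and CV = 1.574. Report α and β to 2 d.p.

σ = CV·μ = 1.574×0.148 = 0.23295, so σ² = 0.054267.
s+1 = μ(1−μ)/σ² = 0.126096/0.054267 = 2.3236, so s = α+β = 1.3236.
α = μs = 0.20, β = (1−μ)s = 1.13.

α = 0.20, β = 1.13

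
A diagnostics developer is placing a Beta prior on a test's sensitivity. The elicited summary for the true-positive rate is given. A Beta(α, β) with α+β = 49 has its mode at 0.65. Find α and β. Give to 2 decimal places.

α = 31.55, β = 17.45

For α,β>1 the mode is (α−1)/(α+β−2), so α = mode·(κ−2)+1 = 0.65×47+1 = 31.55.
And β = (1−mode)·(κ−2)+1 = 0.35×47+1 = 17.45.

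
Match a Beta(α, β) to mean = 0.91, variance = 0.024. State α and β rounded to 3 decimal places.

Let s = α+β. The Beta variance is μ(1−μ)/(s+1).
So s+1 = μ(1−μ)/σ² = (0.91×0.09)/0.024 = 0.0819/0.024 = 3.4125, giving s = 2.4125.
Then α = μs = 0.91×2.4125 = 2.195 and β = (1−μ)s = 0.09×2.4125 = 0.217.

α = 2.195, β = 0.217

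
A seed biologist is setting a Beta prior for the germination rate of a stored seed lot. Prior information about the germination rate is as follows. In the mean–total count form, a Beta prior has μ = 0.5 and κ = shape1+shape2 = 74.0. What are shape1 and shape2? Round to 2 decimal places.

shape1 = μκ = 0.5×74.0 = 37.00 and shape2 = (1−μ)κ = 0.5×74.0 = 37.00.

shape1 = 37.00, shape2 = 37.00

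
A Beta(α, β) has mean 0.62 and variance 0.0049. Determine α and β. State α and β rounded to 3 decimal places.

By moment matching, α+β = μ(1−μ)/σ² − 1 = (0.62·0.38)/0.0049 − 1 = 48.0816 − 1 = 47.0816.
Since α/(α+β) = μ, α = 0.62·47.0816 = 29.191 and β = 0.38·47.0816 = 17.891.

α = 29.191, β = 17.891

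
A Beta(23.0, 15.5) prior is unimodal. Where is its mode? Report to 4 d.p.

0.6027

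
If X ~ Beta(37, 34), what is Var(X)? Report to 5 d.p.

0.00347

μ = 37/71 = 0.521127; Var = μ(1−μ)/(α+β+1) = 0.2495537/72 = 0.00347.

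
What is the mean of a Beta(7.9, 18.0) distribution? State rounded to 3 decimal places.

0.305

E[X] = α/(α+β) = 7.9/25.9 = 0.305.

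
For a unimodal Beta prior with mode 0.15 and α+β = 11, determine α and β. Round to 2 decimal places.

α = 2.35, β = 8.65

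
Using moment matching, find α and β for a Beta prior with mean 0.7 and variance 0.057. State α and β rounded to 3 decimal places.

Let s = α+β. The Beta variance is μ(1−μ)/(s+1).
So s+1 = μ(1−μ)/σ² = (0.7×0.3)/0.057 = 0.21/0.057 = 3.6842, giving s = 2.6842.
Then α = μs = 0.7×2.6842 = 1.879 and β = (1−μ)s = 0.3×2.6842 = 0.805.

α = 1.879, β = 0.805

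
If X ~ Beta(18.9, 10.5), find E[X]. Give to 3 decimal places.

0.643

The Beta mean is α/(α+β) = 18.9/(18.9+10.5) = 0.643.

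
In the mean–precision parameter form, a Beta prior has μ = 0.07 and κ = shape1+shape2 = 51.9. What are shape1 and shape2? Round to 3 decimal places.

shape1 = 3.633, shape2 = 48.267

Split κ in proportion μ : (1−μ): shape1 = 0.07·51.9 = 3.633, shape2 = 51.9 − 3.633 = 48.267.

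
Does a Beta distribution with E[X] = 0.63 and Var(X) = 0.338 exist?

The Beta variance bound is σ² < μ(1−μ).
Here μ(1−μ) = 0.63×0.37 = 0.2331, and 0.338 ≥ 0.2331.

No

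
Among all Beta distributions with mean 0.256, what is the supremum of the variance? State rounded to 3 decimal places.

For fixed mean μ the Beta variance is μ(1−μ)/(α+β+1), increasing as α+β decreases.
Its least upper bound (not attained) is μ(1−μ) = 0.256·0.744 = 0.190.

0.190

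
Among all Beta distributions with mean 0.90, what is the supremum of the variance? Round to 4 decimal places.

0.0900

For fixed mean μ the Beta variance is μ(1−μ)/(α+β+1), increasing as α+β decreases.
Its least upper bound (not attained) is μ(1−μ) = 0.90·0.10 = 0.0900.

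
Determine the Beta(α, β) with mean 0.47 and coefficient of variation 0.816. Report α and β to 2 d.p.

σ = CV·μ = 0.816×0.47 = 0.38352, so σ² = 0.147088.
s+1 = μ(1−μ)/σ² = 0.2491/0.147088 = 1.6935, so s = α+β = 0.6935.
α = μs = 0.33, β = (1−μ)s = 0.37.

α = 0.33, β = 0.37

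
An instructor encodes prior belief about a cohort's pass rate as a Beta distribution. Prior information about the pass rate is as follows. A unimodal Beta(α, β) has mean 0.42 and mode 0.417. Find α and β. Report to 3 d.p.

With s = α+β: μ = α/s and mode = (α−1)/(s−2). Eliminating α = μs,
μs − 1 = m(s−2) ⇒ s(μ−m) = 1−2m ⇒ s = 0.166/0.003 = 55.3333.
So α = μs = 23.240, β = (1−μ)s = 32.093.

α = 23.240, β = 32.093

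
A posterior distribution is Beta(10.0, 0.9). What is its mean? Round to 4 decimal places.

The Beta mean is α/(α+β) = 10.0/(10.0+0.9) = 0.9174.

0.9174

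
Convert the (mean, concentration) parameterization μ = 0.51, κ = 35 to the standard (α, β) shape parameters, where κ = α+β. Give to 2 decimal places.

α = 17.85, β = 17.15

α = μκ = 0.51×35 = 17.85 and β = (1−μ)κ = 0.49×35 = 17.15.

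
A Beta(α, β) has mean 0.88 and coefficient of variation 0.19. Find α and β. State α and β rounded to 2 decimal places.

σ = CV·μ = 0.19×0.88 = 0.16720, so σ² = 0.027956.
s+1 = μ(1−μ)/σ² = 0.1056/0.027956 = 3.7774, so s = α+β = 2.7774.
α = μs = 2.44, β = (1−μ)s = 0.33.

α = 2.44, β = 0.33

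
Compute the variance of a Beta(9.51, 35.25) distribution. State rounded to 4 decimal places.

α+β = 44.76 and αβ = 335.2275, so Var = αβ/[(α+β)²(α+β+1)] = 335.2275/91678.219776 = 0.0037.

0.0037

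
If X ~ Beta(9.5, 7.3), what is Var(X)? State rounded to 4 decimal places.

μ = 9.5/16.8 = 0.565476; Var = μ(1−μ)/(α+β+1) = 0.2457129/17.8 = 0.0138.

0.0138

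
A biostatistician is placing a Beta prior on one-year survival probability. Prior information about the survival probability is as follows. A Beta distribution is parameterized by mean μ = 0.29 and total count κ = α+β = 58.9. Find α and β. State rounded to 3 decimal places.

α = 17.081, β = 41.819

α = μκ = 0.29×58.9 = 17.081 and β = (1−μ)κ = 0.71×58.9 = 41.819.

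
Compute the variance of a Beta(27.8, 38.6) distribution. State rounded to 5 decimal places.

0.00361

α+β = 66.4 and αβ = 1073.08, so Var = αβ/[(α+β)²(α+β+1)] = 1073.08/297163.904 = 0.00361.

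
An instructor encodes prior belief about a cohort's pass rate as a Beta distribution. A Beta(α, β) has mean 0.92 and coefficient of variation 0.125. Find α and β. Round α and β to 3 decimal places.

α = 4.200, β = 0.365

Var = (CV·μ)² = (0.125×0.92)² = 0.013225.
α+β = μ(1−μ)/Var − 1 = 0.0736/0.013225 − 1 = 4.5652.
Thus α = 0.92·4.5652 = 4.200 and β = 0.08·4.5652 = 0.365.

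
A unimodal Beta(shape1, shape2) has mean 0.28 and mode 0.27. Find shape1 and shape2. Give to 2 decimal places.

With s = shape1+shape2: μ = shape1/s and mode = (shape1−1)/(s−2). Eliminating shape1 = μs,
μs − 1 = m(s−2) ⇒ s(μ−m) = 1−2m ⇒ s = 0.46/0.01 = 46.0000.
So shape1 = μs = 12.88, shape2 = (1−μ)s = 33.12.

shape1 = 12.88, shape2 = 33.12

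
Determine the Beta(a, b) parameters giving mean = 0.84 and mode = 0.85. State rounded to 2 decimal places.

a = 58.80, b = 11.20

Let s = a+b. Mean gives a = μs = 0.84s; mode gives (a−1)/(s−2) = 0.85.
Substituting: 0.84s − 1 = 0.85(s−2) = 0.85s − 1.70, so -0.01s = -0.70 and s = 70.0000.
Then a = 0.84×70.0000 = 58.80 and b = s−a = 11.20.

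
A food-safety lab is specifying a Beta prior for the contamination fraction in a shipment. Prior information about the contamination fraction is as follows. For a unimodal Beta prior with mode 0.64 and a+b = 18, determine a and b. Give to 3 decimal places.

a = 11.240, b = 6.760

Since the density peak of Beta(a,b) is at (a−1)/(a+b−2),
a = 1 + 0.64(18−2) = 11.240 and b = 18 − 11.240 = 6.760.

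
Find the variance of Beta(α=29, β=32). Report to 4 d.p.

α+β = 61 and αβ = 928, so Var = αβ/[(α+β)²(α+β+1)] = 928/230702 = 0.0040.

0.0040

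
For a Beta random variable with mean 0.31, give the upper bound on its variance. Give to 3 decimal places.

0.214

Var = μ(1−μ)/(α+β+1), which approaches μ(1−μ) as α+β → 0.
So the supremum is μ(1−μ) = 0.31×0.69 = 0.214.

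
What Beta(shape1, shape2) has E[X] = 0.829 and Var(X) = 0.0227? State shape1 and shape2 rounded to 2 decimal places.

By moment matching, shape1+shape2 = μ(1−μ)/σ² − 1 = (0.829·0.171)/0.0227 − 1 = 6.2449 − 1 = 5.2449.
Since shape1/(shape1+shape2) = μ, shape1 = 0.829·5.2449 = 4.35 and shape2 = 0.171·5.2449 = 0.90.

shape1 = 4.35, shape2 = 0.90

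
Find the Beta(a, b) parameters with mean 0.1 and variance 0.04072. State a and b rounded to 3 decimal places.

Write ν = a+b; then a = μν and Var = μ(1−μ)/(ν+1).
ν = μ(1−μ)/Var − 1 = 0.09/0.04072 − 1 = 1.2102.
a = 0.1·1.2102 = 0.121, b = 0.9·1.2102 = 1.089.

a = 0.121, b = 1.089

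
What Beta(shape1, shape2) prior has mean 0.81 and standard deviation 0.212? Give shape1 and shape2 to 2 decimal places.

shape1 = 1.96, shape2 = 0.46

Variance = 0.212² = 0.044944. The moment-matching identity shape1+shape2 = μ(1−μ)/Var − 1 gives
shape1+shape2 = 0.1539/0.044944 − 1 = 2.4243, so shape1 = μ·2.4243 = 1.96 and shape2 = (1−μ)·2.4243 = 0.46.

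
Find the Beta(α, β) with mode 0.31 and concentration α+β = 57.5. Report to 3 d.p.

Since the density peak of Beta(α,β) is at (α−1)/(α+β−2),
α = 1 + 0.31(57.5−2) = 18.205 and β = 57.5 − 18.205 = 39.295.

α = 18.205, β = 39.295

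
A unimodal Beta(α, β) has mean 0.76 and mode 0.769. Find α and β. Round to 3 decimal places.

Let s = α+β. Mean gives α = μs = 0.76s; mode gives (α−1)/(s−2) = 0.769.
Substituting: 0.76s − 1 = 0.769(s−2) = 0.769s − 1.538, so -0.009s = -0.538 and s = 59.7778.
Then α = 0.76×59.7778 = 45.431 and β = s−α = 14.347.

α = 45.431, β = 14.347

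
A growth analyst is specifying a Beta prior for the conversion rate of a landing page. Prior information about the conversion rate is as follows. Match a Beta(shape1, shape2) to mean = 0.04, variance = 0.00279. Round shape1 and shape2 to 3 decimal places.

shape1 = 0.511, shape2 = 12.253

By moment matching, shape1+shape2 = μ(1−μ)/σ² − 1 = (0.04·0.96)/0.00279 − 1 = 13.7634 − 1 = 12.7634.
Since shape1/(shape1+shape2) = μ, shape1 = 0.04·12.7634 = 0.511 and shape2 = 0.96·12.7634 = 12.253.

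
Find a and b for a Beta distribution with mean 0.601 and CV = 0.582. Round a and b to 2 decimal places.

Var = (CV·μ)² = (0.582×0.601)² = 0.122347.
a+b = μ(1−μ)/Var − 1 = 0.239799/0.122347 − 1 = 0.9600.
Thus a = 0.601·0.9600 = 0.58 and b = 0.399·0.9600 = 0.38.

a = 0.58, b = 0.38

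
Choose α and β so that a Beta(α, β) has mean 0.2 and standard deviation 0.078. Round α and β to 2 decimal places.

First σ² = 0.006084. Setting α = μn, β = (1−μ)n with n = α+β,
μ(1−μ)/(n+1) = 0.006084 ⇒ n+1 = 0.16/0.006084 = 26.2985 ⇒ n = 25.2985.
Hence α = 0.2×25.2985 = 5.06, β = 0.8×25.2985 = 20.24.

α = 5.06, β = 20.24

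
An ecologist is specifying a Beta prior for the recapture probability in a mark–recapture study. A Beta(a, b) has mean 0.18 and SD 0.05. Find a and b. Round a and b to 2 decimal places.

a = 10.45, b = 47.59

Variance = 0.05² = 0.0025. The moment-matching identity a+b = μ(1−μ)/Var − 1 gives
a+b = 0.1476/0.0025 − 1 = 58.0400, so a = μ·58.0400 = 10.45 and b = (1−μ)·58.0400 = 47.59.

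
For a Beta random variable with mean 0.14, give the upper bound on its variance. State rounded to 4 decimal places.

0.1204

For fixed mean μ the Beta variance is μ(1−μ)/(α+β+1), increasing as α+β decreases.
Its least upper bound (not attained) is μ(1−μ) = 0.14·0.86 = 0.1204.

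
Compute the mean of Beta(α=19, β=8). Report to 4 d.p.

0.7037

E[X] = α/(α+β) = 19/27 = 0.7037.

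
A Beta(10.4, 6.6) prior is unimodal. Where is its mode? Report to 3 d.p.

0.627

With α,β > 1, mode = (α−1)/(α+β−2) = 9.4/15.0 = 0.627.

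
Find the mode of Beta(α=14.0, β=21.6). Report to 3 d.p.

The density x^(α−1)(1−x)^(β−1) is maximised at (α−1)/(α+β−2) = 13.0/33.6 = 0.387.

0.387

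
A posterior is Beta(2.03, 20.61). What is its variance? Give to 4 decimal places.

Var = αβ/[(α+β)²(α+β+1)] = (2.03×20.61)/(22.64²×23.64) = 41.8383/12117.145344 = 0.0035.

0.0035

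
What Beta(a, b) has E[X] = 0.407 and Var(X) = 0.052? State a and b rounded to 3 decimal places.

Write ν = a+b; then a = μν and Var = μ(1−μ)/(ν+1).
ν = μ(1−μ)/Var − 1 = 0.241351/0.052 − 1 = 3.6414.
a = 0.407·3.6414 = 1.482, b = 0.593·3.6414 = 2.159.

a = 1.482, b = 2.159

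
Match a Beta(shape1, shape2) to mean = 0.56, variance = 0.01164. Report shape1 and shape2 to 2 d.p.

By moment matching, shape1+shape2 = μ(1−μ)/σ² − 1 = (0.56·0.44)/0.01164 − 1 = 21.1684 − 1 = 20.1684.
Since shape1/(shape1+shape2) = μ, shape1 = 0.56·20.1684 = 11.29 and shape2 = 0.44·20.1684 = 8.87.

shape1 = 11.29, shape2 = 8.87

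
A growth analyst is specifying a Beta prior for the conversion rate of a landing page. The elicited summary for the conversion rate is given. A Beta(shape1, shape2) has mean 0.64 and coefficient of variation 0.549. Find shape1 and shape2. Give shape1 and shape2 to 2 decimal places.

shape1 = 0.55, shape2 = 0.31

σ = CV·μ = 0.549×0.64 = 0.35136, so σ² = 0.123454.
s+1 = μ(1−μ)/σ² = 0.2304/0.123454 = 1.8663, so s = shape1+shape2 = 0.8663.
shape1 = μs = 0.55, shape2 = (1−μ)s = 0.31.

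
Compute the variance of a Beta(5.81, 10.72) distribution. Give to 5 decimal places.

0.01300

α+β = 16.53 and αβ = 62.2832, so Var = αβ/[(α+β)²(α+β+1)] = 62.2832/4789.912977 = 0.01300.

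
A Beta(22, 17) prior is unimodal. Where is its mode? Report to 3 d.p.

With α,β > 1, mode = (α−1)/(α+β−2) = 21/37 = 0.568.

0.568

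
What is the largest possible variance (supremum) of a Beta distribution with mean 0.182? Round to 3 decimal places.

0.149

Var = μ(1−μ)/(α+β+1), which approaches μ(1−μ) as α+β → 0.
So the supremum is μ(1−μ) = 0.182×0.818 = 0.149.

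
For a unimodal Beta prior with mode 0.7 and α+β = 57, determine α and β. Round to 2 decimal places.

For α,β>1 the mode is (α−1)/(α+β−2), so α = mode·(κ−2)+1 = 0.7×55+1 = 39.50.
And β = (1−mode)·(κ−2)+1 = 0.3×55+1 = 17.50.

α = 39.50, β = 17.50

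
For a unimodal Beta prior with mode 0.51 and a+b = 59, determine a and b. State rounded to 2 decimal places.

a = 30.07, b = 28.93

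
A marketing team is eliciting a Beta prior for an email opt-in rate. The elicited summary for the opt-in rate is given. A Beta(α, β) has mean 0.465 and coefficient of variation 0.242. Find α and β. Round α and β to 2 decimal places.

α = 8.67, β = 9.98

Var = (CV·μ)² = (0.242×0.465)² = 0.012663.
α+β = μ(1−μ)/Var − 1 = 0.248775/0.012663 − 1 = 18.6458.
Thus α = 0.465·18.6458 = 8.67 and β = 0.535·18.6458 = 9.98.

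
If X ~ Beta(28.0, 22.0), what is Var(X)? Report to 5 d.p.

0.00483

Var = αβ/[(α+β)²(α+β+1)] = (28.0×22.0)/(50.0²×51.0) = 616.00/127500.000 = 0.00483.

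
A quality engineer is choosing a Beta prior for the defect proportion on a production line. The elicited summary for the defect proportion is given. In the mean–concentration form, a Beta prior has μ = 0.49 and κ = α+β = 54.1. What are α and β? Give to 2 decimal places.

α = 26.51, β = 27.59

Split κ in proportion μ : (1−μ): α = 0.49·54.1 = 26.51, β = 54.1 − 26.51 = 27.59.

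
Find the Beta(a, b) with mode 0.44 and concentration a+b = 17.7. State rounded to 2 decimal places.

Mode = (a−1)/(κ−2) with κ = a+b, so a−1 = 0.44·15.7 = 6.91.
a = 7.91; b = κ − a = 9.79.

a = 7.91, b = 9.79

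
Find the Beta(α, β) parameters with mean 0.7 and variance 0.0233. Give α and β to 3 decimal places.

Let s = α+β. The Beta variance is μ(1−μ)/(s+1).
So s+1 = μ(1−μ)/σ² = (0.7×0.3)/0.0233 = 0.21/0.0233 = 9.0129, giving s = 8.0129.
Then α = μs = 0.7×8.0129 = 5.609 and β = (1−μ)s = 0.3×8.0129 = 2.404.

α = 5.609, β = 2.404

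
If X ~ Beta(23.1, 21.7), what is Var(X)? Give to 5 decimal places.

0.00545

α+β = 44.8 and αβ = 501.27, so Var = αβ/[(α+β)²(α+β+1)] = 501.27/91922.432 = 0.00545.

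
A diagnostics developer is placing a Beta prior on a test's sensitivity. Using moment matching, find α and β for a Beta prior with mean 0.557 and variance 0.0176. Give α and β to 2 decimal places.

α = 7.25, β = 5.77

By moment matching, α+β = μ(1−μ)/σ² − 1 = (0.557·0.443)/0.0176 − 1 = 14.0199 − 1 = 13.0199.
Since α/(α+β) = μ, α = 0.557·13.0199 = 7.25 and β = 0.443·13.0199 = 5.77.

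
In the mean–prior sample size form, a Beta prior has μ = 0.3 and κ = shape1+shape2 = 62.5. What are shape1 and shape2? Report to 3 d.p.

Split κ in proportion μ : (1−μ): shape1 = 0.3·62.5 = 18.750, shape2 = 62.5 − 18.750 = 43.750.

shape1 = 18.750, shape2 = 43.750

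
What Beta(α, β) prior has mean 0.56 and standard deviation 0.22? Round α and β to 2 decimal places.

σ² = 0.22² = 0.0484.
With s = α+β, Var = μ(1−μ)/(s+1), so s+1 = (0.56×0.44)/0.0484 = 5.0909 and s = 4.0909.
α = μs = 2.29, β = (1−μ)s = 1.80.

α = 2.29, β = 1.80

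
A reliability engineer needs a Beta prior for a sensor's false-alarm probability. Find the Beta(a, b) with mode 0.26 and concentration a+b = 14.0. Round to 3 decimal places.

a = 4.120, b = 9.880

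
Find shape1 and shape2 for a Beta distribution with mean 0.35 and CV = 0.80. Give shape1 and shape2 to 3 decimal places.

shape1 = 0.666, shape2 = 1.236

Var = (CV·μ)² = (0.80×0.35)² = 0.078400.
shape1+shape2 = μ(1−μ)/Var − 1 = 0.2275/0.078400 − 1 = 1.9018.
Thus shape1 = 0.35·1.9018 = 0.666 and shape2 = 0.65·1.9018 = 1.236.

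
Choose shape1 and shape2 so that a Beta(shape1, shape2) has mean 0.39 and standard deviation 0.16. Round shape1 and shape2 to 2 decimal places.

Variance = 0.16² = 0.0256. The moment-matching identity shape1+shape2 = μ(1−μ)/Var − 1 gives
shape1+shape2 = 0.2379/0.0256 − 1 = 8.2930, so shape1 = μ·8.2930 = 3.23 and shape2 = (1−μ)·8.2930 = 5.06.

shape1 = 3.23, shape2 = 5.06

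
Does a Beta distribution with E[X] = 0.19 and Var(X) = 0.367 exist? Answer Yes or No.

No

A Beta with mean μ has variance μ(1−μ)/(α+β+1) < μ(1−μ).
Here μ(1−μ) = 0.19×0.81 = 0.1539, and 0.367 ≥ 0.1539.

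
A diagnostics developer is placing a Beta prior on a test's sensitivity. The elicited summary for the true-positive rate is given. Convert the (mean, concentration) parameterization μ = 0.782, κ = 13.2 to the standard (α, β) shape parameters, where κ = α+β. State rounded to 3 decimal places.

Split κ in proportion μ : (1−μ): α = 0.782·13.2 = 10.322, β = 13.2 − 10.322 = 2.878.

α = 10.322, β = 2.878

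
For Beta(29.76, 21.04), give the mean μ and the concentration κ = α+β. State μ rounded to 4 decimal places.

κ = α+β = 29.76+21.04 = 50.80; μ = α/κ = 29.76/50.80 = 0.5858.

μ = 0.5858, κ = 50.80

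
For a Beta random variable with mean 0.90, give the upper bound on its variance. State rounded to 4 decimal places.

For fixed mean μ the Beta variance is μ(1−μ)/(α+β+1), increasing as α+β decreases.
Its least upper bound (not attained) is μ(1−μ) = 0.90·0.10 = 0.0900.

0.0900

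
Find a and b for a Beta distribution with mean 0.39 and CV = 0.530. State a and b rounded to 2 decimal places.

Var = (CV·μ)² = (0.530×0.39)² = 0.042725.
a+b = μ(1−μ)/Var − 1 = 0.2379/0.042725 − 1 = 4.5682.
Thus a = 0.39·4.5682 = 1.78 and b = 0.61·4.5682 = 2.79.

a = 1.78, b = 2.79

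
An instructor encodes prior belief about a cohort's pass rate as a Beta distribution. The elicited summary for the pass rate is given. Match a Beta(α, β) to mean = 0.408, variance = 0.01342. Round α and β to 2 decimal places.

Write ν = α+β; then α = μν and Var = μ(1−μ)/(ν+1).
ν = μ(1−μ)/Var − 1 = 0.241536/0.01342 − 1 = 16.9982.
α = 0.408·16.9982 = 6.94, β = 0.592·16.9982 = 10.06.

α = 6.94, β = 10.06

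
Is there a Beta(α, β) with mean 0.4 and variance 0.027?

Yes

The Beta variance bound is σ² < μ(1−μ).
Here μ(1−μ) = 0.4×0.6 = 0.24, and 0.027 < 0.24.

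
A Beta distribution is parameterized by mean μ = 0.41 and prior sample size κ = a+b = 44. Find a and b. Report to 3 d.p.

a = 18.040, b = 25.960

a = μκ = 0.41×44 = 18.040 and b = (1−μ)κ = 0.59×44 = 25.960.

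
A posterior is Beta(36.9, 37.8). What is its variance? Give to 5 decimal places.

α+β = 74.7 and αβ = 1394.82, so Var = αβ/[(α+β)²(α+β+1)] = 1394.82/422412.813 = 0.00330.

0.00330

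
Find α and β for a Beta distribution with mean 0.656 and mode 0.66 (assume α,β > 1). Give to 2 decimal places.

Let s = α+β. Mean gives α = μs = 0.656s; mode gives (α−1)/(s−2) = 0.66.
Substituting: 0.656s − 1 = 0.66(s−2) = 0.66s − 1.32, so -0.004s = -0.32 and s = 80.0000.
Then α = 0.656×80.0000 = 52.48 and β = s−α = 27.52.

α = 52.48, β = 27.52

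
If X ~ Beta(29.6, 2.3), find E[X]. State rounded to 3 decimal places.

0.928

The Beta mean is α/(α+β) = 29.6/(29.6+2.3) = 0.928.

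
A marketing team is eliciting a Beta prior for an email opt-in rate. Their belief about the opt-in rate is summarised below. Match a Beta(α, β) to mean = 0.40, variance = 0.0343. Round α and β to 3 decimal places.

α = 2.399, β = 3.598

Write ν = α+β; then α = μν and Var = μ(1−μ)/(ν+1).
ν = μ(1−μ)/Var − 1 = 0.2400/0.0343 − 1 = 5.9971.
α = 0.40·5.9971 = 2.399, β = 0.60·5.9971 = 3.598.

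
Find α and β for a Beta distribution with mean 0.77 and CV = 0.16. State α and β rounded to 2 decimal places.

σ = CV·μ = 0.16×0.77 = 0.12320, so σ² = 0.015178.
s+1 = μ(1−μ)/σ² = 0.1771/0.015178 = 11.6680, so s = α+β = 10.6680.
α = μs = 8.21, β = (1−μ)s = 2.45.

α = 8.21, β = 2.45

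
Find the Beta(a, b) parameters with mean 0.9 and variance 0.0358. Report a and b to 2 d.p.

Write ν = a+b; then a = μν and Var = μ(1−μ)/(ν+1).
ν = μ(1−μ)/Var − 1 = 0.09/0.0358 − 1 = 1.5140.
a = 0.9·1.5140 = 1.36, b = 0.1·1.5140 = 0.15.

a = 1.36, b = 0.15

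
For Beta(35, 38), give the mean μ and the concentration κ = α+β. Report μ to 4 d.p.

κ = α+β = 35+38 = 73; μ = α/κ = 35/73 = 0.4795.

μ = 0.4795, κ = 73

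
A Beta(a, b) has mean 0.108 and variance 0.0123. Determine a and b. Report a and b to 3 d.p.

a = 0.738, b = 6.094

By moment matching, a+b = μ(1−μ)/σ² − 1 = (0.108·0.892)/0.0123 − 1 = 7.8322 − 1 = 6.8322.
Since a/(a+b) = μ, a = 0.108·6.8322 = 0.738 and b = 0.892·6.8322 = 6.094.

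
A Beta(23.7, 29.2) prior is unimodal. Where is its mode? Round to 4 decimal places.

The density x^(α−1)(1−x)^(β−1) is maximised at (α−1)/(α+β−2) = 22.7/50.9 = 0.4460.

0.4460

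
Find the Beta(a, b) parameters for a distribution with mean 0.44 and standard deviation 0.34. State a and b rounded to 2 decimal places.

Variance = 0.34² = 0.1156. The moment-matching identity a+b = μ(1−μ)/Var − 1 gives
a+b = 0.2464/0.1156 − 1 = 1.1315, so a = μ·1.1315 = 0.50 and b = (1−μ)·1.1315 = 0.63.

a = 0.50, b = 0.63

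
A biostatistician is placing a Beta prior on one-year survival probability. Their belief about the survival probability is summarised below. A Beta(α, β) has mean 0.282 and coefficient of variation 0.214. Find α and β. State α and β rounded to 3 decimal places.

α = 15.396, β = 39.200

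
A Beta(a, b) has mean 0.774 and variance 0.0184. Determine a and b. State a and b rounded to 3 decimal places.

Write ν = a+b; then a = μν and Var = μ(1−μ)/(ν+1).
ν = μ(1−μ)/Var − 1 = 0.174924/0.0184 − 1 = 8.5067.
a = 0.774·8.5067 = 6.584, b = 0.226·8.5067 = 1.923.

a = 6.584, b = 1.923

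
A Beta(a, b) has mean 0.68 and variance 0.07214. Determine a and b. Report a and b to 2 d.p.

a = 1.37, b = 0.65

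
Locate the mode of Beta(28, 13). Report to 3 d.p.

0.692

With α,β > 1, mode = (α−1)/(α+β−2) = 27/39 = 0.692.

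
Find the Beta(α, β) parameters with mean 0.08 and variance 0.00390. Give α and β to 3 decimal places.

α = 1.430, β = 16.442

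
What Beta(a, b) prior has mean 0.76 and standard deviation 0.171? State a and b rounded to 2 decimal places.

First σ² = 0.029241. Setting a = μn, b = (1−μ)n with n = a+b,
μ(1−μ)/(n+1) = 0.029241 ⇒ n+1 = 0.1824/0.029241 = 6.2378 ⇒ n = 5.2378.
Hence a = 0.76×5.2378 = 3.98, b = 0.24×5.2378 = 1.26.

a = 3.98, b = 1.26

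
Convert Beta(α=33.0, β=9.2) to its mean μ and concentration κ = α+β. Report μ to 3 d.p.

μ = 0.782, κ = 42.2

κ = α+β = 33.0+9.2 = 42.2; μ = α/κ = 33.0/42.2 = 0.782.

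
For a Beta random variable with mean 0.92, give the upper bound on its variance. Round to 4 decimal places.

0.0736

Var = μ(1−μ)/(α+β+1), which approaches μ(1−μ) as α+β → 0.
So the supremum is μ(1−μ) = 0.92×0.08 = 0.0736.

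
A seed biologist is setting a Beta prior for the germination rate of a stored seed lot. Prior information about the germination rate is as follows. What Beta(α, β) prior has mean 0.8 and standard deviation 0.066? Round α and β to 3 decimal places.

α = 28.585, β = 7.146

Variance = 0.066² = 0.004356. The moment-matching identity α+β = μ(1−μ)/Var − 1 gives
α+β = 0.16/0.004356 − 1 = 35.7309, so α = μ·35.7309 = 28.585 and β = (1−μ)·35.7309 = 7.146.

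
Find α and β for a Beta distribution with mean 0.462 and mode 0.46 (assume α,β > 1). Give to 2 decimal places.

α = 18.48, β = 21.52

Let s = α+β. Mean gives α = μs = 0.462s; mode gives (α−1)/(s−2) = 0.46.
Substituting: 0.462s − 1 = 0.46(s−2) = 0.46s − 0.92, so 0.002s = 0.08 and s = 40.0000.
Then α = 0.462×40.0000 = 18.48 and β = s−α = 21.52.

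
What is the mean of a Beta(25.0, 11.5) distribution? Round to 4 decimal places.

E[X] = α/(α+β) = 25.0/36.5 = 0.6849.

0.6849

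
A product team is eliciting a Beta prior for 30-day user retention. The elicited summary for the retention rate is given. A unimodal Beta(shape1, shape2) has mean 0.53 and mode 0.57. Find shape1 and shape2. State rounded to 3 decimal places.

shape1 = 1.855, shape2 = 1.645

Let s = shape1+shape2. Mean gives shape1 = μs = 0.53s; mode gives (shape1−1)/(s−2) = 0.57.
Substituting: 0.53s − 1 = 0.57(s−2) = 0.57s − 1.14, so -0.04s = -0.14 and s = 3.5000.
Then shape1 = 0.53×3.5000 = 1.855 and shape2 = s−shape1 = 1.645.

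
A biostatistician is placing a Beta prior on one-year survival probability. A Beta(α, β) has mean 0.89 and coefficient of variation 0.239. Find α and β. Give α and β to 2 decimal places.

Var = (CV·μ)² = (0.239×0.89)² = 0.045246.
α+β = μ(1−μ)/Var − 1 = 0.0979/0.045246 − 1 = 1.1637.
Thus α = 0.89·1.1637 = 1.04 and β = 0.11·1.1637 = 0.13.

α = 1.04, β = 0.13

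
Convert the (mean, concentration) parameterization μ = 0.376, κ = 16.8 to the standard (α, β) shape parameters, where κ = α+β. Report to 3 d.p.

α = μκ = 0.376×16.8 = 6.317 and β = (1−μ)κ = 0.624×16.8 = 10.483.

α = 6.317, β = 10.483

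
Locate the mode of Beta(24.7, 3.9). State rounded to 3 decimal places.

The density x^(α−1)(1−x)^(β−1) is maximised at (α−1)/(α+β−2) = 23.7/26.6 = 0.891.

0.891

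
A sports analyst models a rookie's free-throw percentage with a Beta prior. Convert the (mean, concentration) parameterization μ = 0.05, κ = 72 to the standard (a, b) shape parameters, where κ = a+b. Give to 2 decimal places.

a = 3.60, b = 68.40

Split κ in proportion μ : (1−μ): a = 0.05·72 = 3.60, b = 72 − 3.60 = 68.40.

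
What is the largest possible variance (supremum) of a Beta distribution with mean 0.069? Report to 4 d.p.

For fixed mean μ the Beta variance is μ(1−μ)/(α+β+1), increasing as α+β decreases.
Its least upper bound (not attained) is μ(1−μ) = 0.069·0.931 = 0.0642.

0.0642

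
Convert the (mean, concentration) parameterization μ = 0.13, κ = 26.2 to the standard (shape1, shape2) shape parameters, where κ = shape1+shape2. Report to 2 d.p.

shape1 = 3.41, shape2 = 22.79

Split κ in proportion μ : (1−μ): shape1 = 0.13·26.2 = 3.41, shape2 = 26.2 − 3.41 = 22.79.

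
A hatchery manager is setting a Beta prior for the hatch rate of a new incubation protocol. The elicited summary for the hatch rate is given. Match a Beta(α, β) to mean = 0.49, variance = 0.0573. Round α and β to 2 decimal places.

By moment matching, α+β = μ(1−μ)/σ² − 1 = (0.49·0.51)/0.0573 − 1 = 4.3613 − 1 = 3.3613.
Since α/(α+β) = μ, α = 0.49·3.3613 = 1.65 and β = 0.51·3.3613 = 1.71.

α = 1.65, β = 1.71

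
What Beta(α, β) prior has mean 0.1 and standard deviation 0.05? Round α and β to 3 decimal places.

α = 3.500, β = 31.500

σ² = 0.05² = 0.0025.
With s = α+β, Var = μ(1−μ)/(s+1), so s+1 = (0.1×0.9)/0.0025 = 36.0000 and s = 35.0000.
α = μs = 3.500, β = (1−μ)s = 31.500.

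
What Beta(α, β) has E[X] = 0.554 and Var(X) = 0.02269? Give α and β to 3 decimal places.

α = 5.479, β = 4.411

By moment matching, α+β = μ(1−μ)/σ² − 1 = (0.554·0.446)/0.02269 − 1 = 10.8896 − 1 = 9.8896.
Since α/(α+β) = μ, α = 0.554·9.8896 = 5.479 and β = 0.446·9.8896 = 4.411.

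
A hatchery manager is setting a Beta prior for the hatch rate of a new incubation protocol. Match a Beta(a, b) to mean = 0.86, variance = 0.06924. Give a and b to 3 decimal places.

Let s = a+b. The Beta variance is μ(1−μ)/(s+1).
So s+1 = μ(1−μ)/σ² = (0.86×0.14)/0.06924 = 0.1204/0.06924 = 1.7389, giving s = 0.7389.
Then a = μs = 0.86×0.7389 = 0.635 and b = (1−μ)s = 0.14×0.7389 = 0.103.

a = 0.635, b = 0.103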